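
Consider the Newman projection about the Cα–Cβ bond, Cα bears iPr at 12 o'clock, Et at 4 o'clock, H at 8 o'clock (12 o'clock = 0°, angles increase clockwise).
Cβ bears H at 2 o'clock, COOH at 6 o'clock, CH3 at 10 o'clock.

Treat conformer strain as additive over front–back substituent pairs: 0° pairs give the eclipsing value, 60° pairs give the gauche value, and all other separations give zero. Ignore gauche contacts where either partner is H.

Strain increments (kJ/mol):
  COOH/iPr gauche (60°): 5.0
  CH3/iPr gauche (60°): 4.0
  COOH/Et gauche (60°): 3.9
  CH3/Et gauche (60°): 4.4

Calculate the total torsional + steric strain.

7.9 kJ/mol

This conformer (staggered): iPr(0°)/CH3(300°) gauche 4.0; Et(120°)/COOH(180°) gauche 3.9 → 7.9 kJ/mol.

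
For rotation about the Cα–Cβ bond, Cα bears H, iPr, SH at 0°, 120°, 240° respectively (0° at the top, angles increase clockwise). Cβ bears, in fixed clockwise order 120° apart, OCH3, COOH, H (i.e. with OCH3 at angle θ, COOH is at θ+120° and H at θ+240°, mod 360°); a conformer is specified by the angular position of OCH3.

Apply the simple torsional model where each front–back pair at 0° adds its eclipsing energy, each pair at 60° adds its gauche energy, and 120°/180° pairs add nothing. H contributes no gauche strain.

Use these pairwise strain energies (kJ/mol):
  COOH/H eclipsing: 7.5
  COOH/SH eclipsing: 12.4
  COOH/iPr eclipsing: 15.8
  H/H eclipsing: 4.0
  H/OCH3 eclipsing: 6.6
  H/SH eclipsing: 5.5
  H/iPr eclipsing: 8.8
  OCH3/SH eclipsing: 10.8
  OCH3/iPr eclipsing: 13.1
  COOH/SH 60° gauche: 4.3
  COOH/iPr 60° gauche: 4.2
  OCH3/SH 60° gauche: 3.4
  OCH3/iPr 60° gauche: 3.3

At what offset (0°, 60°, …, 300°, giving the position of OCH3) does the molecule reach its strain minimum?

300°

OCH3 at 0° (eclipsed): H(0°)/OCH3(0°) eclipsed 6.6; iPr(120°)/COOH(120°) eclipsed 15.8; SH(240°)/H(240°) eclipsed 5.5 → 27.9 kJ/mol.
OCH3 at 60° (staggered): iPr(120°)/OCH3(60°) gauche 3.3; iPr(120°)/COOH(180°) gauche 4.2; SH(240°)/COOH(180°) gauche 4.3 → 11.8 kJ/mol.
OCH3 at 120° (eclipsed): H(0°)/H(0°) eclipsed 4.0; iPr(120°)/OCH3(120°) eclipsed 13.1; SH(240°)/COOH(240°) eclipsed 12.4 → 29.5 kJ/mol.
OCH3 at 180° (staggered): iPr(120°)/OCH3(180°) gauche 3.3; SH(240°)/OCH3(180°) gauche 3.4; SH(240°)/COOH(300°) gauche 4.3 → 11.0 kJ/mol.
OCH3 at 240° (eclipsed): H(0°)/COOH(0°) eclipsed 7.5; iPr(120°)/H(120°) eclipsed 8.8; SH(240°)/OCH3(240°) eclipsed 10.8 → 27.1 kJ/mol.
OCH3 at 300° (staggered): iPr(120°)/COOH(60°) gauche 4.2; SH(240°)/OCH3(300°) gauche 3.4 → 7.6 kJ/mol.
The minimum (7.6 kJ/mol) occurs with OCH3 at 300°.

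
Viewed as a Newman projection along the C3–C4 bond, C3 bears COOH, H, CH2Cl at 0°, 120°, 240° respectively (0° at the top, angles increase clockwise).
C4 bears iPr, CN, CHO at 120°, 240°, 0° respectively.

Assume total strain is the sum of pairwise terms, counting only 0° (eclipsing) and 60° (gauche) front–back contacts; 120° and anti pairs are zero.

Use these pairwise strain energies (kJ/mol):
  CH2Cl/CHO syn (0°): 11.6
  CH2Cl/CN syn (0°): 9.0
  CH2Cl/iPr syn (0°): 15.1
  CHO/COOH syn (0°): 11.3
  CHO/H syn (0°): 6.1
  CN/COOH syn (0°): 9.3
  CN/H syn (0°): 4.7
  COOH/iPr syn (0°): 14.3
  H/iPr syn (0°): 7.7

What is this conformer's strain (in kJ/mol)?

28.0 kJ/mol

This conformer is eclipsed. COOH at 0° is eclipsed with CHO at 0° (11.3); H at 120° is eclipsed with iPr at 120° (7.7); CH2Cl at 240° is eclipsed with CN at 240° (9.0). Total 28.0 kJ/mol.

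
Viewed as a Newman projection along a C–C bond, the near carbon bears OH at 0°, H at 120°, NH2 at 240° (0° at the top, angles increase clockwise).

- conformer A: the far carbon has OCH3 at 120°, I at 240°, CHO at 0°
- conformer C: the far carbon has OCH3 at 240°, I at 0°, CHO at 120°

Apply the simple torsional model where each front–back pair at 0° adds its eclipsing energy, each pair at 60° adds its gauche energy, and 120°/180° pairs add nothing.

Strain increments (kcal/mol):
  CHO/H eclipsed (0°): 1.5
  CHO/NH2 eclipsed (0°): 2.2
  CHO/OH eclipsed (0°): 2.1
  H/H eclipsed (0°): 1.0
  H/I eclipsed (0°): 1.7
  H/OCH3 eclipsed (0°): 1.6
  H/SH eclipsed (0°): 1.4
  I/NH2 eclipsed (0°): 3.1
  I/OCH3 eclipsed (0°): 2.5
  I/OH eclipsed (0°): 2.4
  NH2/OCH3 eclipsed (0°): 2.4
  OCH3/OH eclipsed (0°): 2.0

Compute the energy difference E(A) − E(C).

A (eclipsed): OH(0°)/CHO(0°) eclipsed 2.1; H(120°)/OCH3(120°) eclipsed 1.6; NH2(240°)/I(240°) eclipsed 3.1 → 6.8 kcal/mol.
C (eclipsed): OH(0°)/I(0°) eclipsed 2.4; H(120°)/CHO(120°) eclipsed 1.5; NH2(240°)/OCH3(240°) eclipsed 2.4 → 6.3 kcal/mol.
E(A) − E(C) = 6.8 − 6.3 = +0.5 kcal/mol.

+0.5 kcal/mol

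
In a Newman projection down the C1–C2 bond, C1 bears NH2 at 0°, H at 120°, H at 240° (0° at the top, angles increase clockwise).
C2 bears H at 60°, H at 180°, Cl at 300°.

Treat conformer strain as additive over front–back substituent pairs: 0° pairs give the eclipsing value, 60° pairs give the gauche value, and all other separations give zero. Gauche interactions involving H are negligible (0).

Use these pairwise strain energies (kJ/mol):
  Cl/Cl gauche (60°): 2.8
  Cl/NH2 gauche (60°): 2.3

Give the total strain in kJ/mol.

This conformer (staggered): NH2–Cl gauche; 2.3 = 2.3 kJ/mol.

2.3 kJ/mol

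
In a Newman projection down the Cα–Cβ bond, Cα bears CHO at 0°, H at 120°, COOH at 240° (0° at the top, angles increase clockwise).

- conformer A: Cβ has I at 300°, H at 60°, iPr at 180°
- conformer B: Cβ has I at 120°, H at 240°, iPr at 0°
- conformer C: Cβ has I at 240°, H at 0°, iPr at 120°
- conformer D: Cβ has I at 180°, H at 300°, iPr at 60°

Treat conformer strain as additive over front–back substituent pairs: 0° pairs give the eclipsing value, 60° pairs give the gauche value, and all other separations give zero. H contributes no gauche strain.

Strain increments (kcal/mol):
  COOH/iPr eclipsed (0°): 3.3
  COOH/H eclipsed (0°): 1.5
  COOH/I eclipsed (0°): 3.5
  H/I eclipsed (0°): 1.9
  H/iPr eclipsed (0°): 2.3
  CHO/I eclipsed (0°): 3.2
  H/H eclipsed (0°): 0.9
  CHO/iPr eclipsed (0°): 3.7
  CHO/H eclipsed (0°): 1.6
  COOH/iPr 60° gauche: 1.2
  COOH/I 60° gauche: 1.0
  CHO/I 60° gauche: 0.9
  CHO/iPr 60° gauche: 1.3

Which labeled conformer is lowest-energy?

D

A (staggered): CHO–I gauche, COOH–I gauche, COOH–iPr gauche; 0.9 + 1.0 + 1.2 = 3.1 kcal/mol.
B (eclipsed): CHO–iPr eclipsed, H–I eclipsed, COOH–H eclipsed; 3.7 + 1.9 + 1.5 = 7.1 kcal/mol.
C (eclipsed): CHO–H eclipsed, H–iPr eclipsed, COOH–I eclipsed; 1.6 + 2.3 + 3.5 = 7.4 kcal/mol.
D (staggered): CHO–iPr gauche, COOH–I gauche; 1.3 + 1.0 = 2.3 kcal/mol.
D has the lowest total (2.3 kcal/mol).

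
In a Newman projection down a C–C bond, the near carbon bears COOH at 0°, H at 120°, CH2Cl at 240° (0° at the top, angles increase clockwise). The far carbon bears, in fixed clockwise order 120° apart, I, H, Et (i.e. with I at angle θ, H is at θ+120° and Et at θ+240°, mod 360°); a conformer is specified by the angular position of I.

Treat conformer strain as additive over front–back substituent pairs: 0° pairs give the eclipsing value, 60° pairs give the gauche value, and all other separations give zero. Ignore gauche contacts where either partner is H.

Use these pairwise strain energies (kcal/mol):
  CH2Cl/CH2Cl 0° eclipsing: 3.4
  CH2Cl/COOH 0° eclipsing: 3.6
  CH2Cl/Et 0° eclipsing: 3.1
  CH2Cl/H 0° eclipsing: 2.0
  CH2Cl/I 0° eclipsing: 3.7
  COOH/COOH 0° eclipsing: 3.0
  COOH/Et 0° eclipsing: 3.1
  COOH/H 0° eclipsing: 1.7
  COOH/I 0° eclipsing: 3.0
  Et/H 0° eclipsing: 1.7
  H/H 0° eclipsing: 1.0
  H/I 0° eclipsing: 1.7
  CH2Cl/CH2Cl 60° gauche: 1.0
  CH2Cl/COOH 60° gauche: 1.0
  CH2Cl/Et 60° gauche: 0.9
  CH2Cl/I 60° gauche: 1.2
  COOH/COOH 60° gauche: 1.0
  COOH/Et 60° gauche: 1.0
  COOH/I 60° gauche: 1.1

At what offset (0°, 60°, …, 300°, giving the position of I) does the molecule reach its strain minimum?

I at 0° (eclipsed): COOH(0°)/I(0°) eclipsed 3.0; H(120°)/H(120°) eclipsed 1.0; CH2Cl(240°)/Et(240°) eclipsed 3.1 → 7.1 kcal/mol.
I at 60° (staggered): COOH(0°)/I(60°) gauche 1.1; COOH(0°)/Et(300°) gauche 1.0; CH2Cl(240°)/Et(300°) gauche 0.9 → 3.0 kcal/mol.
I at 120° (eclipsed): COOH(0°)/Et(0°) eclipsed 3.1; H(120°)/I(120°) eclipsed 1.7; CH2Cl(240°)/H(240°) eclipsed 2.0 → 6.8 kcal/mol.
I at 180° (staggered): COOH(0°)/Et(60°) gauche 1.0; CH2Cl(240°)/I(180°) gauche 1.2 → 2.2 kcal/mol.
I at 240° (eclipsed): COOH(0°)/H(0°) eclipsed 1.7; H(120°)/Et(120°) eclipsed 1.7; CH2Cl(240°)/I(240°) eclipsed 3.7 → 7.1 kcal/mol.
I at 300° (staggered): COOH(0°)/I(300°) gauche 1.1; CH2Cl(240°)/I(300°) gauche 1.2; CH2Cl(240°)/Et(180°) gauche 0.9 → 3.2 kcal/mol.
The minimum (2.2 kcal/mol) occurs with I at 180°.

180°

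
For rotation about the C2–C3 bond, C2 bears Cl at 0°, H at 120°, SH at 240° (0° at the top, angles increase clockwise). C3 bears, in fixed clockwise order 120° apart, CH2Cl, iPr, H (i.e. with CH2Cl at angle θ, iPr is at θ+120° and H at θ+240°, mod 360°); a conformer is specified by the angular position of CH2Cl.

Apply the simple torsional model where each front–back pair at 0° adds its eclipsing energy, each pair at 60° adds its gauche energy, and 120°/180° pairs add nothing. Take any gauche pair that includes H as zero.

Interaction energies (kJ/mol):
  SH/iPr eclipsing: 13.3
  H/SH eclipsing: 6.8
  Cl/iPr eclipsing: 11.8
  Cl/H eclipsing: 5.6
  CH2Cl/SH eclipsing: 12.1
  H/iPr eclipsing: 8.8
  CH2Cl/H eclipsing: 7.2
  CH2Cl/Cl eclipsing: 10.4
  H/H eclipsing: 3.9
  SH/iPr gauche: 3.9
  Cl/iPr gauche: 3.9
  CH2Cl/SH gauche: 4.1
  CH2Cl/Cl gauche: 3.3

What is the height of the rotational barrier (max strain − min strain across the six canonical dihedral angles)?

CH2Cl at 0° (eclipsed): Cl(0°)/CH2Cl(0°) eclipsed 10.4; H(120°)/iPr(120°) eclipsed 8.8; SH(240°)/H(240°) eclipsed 6.8 → 26.0 kJ/mol.
CH2Cl at 60° (staggered): Cl(0°)/CH2Cl(60°) gauche 3.3; SH(240°)/iPr(180°) gauche 3.9 → 7.2 kJ/mol.
CH2Cl at 120° (eclipsed): Cl(0°)/H(0°) eclipsed 5.6; H(120°)/CH2Cl(120°) eclipsed 7.2; SH(240°)/iPr(240°) eclipsed 13.3 → 26.1 kJ/mol.
CH2Cl at 180° (staggered): Cl(0°)/iPr(300°) gauche 3.9; SH(240°)/CH2Cl(180°) gauche 4.1; SH(240°)/iPr(300°) gauche 3.9 → 11.9 kJ/mol.
CH2Cl at 240° (eclipsed): Cl(0°)/iPr(0°) eclipsed 11.8; H(120°)/H(120°) eclipsed 3.9; SH(240°)/CH2Cl(240°) eclipsed 12.1 → 27.8 kJ/mol.
CH2Cl at 300° (staggered): Cl(0°)/CH2Cl(300°) gauche 3.3; Cl(0°)/iPr(60°) gauche 3.9; SH(240°)/CH2Cl(300°) gauche 4.1 → 11.3 kJ/mol.
Max at 240° (27.8 kJ/mol), min at 60° (7.2 kJ/mol); barrier = 20.6 kJ/mol.

20.6 kJ/mol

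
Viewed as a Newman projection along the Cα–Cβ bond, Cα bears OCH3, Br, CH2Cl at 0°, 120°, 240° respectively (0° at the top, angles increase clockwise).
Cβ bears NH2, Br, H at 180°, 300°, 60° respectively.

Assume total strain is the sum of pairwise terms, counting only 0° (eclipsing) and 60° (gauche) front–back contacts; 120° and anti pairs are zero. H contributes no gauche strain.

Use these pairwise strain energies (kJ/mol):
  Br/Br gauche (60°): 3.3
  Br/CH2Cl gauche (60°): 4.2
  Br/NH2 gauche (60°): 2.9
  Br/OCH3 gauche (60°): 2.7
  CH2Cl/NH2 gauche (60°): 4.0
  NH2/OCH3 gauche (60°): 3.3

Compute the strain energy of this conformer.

This conformer is staggered. OCH3 at 0° is gauche with Br at 300° (2.7); Br at 120° is gauche with NH2 at 180° (2.9); CH2Cl at 240° is gauche with NH2 at 180° (4.0); CH2Cl at 240° is gauche with Br at 300° (4.2). Total 13.8 kJ/mol.

13.8 kJ/mol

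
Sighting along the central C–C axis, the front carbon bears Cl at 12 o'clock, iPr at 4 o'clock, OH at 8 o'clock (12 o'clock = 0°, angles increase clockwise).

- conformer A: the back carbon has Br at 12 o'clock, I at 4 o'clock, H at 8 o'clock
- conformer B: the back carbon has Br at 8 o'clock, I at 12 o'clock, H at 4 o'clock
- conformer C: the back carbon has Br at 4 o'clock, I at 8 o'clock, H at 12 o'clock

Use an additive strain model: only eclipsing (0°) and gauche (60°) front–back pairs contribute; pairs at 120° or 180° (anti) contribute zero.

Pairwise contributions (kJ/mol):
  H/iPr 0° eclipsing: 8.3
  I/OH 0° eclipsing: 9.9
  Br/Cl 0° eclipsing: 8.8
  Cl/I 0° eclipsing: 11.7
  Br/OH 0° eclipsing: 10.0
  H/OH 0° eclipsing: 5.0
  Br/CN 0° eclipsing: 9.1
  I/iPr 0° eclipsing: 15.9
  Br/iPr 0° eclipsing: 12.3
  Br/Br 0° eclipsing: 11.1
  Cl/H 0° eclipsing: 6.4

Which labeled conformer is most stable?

A (eclipsed): Cl(0°)/Br(0°) eclipsed 8.8; iPr(120°)/I(120°) eclipsed 15.9; OH(240°)/H(240°) eclipsed 5.0 → 29.7 kJ/mol.
B (eclipsed): Cl(0°)/I(0°) eclipsed 11.7; iPr(120°)/H(120°) eclipsed 8.3; OH(240°)/Br(240°) eclipsed 10.0 → 30.0 kJ/mol.
C (eclipsed): Cl(0°)/H(0°) eclipsed 6.4; iPr(120°)/Br(120°) eclipsed 12.3; OH(240°)/I(240°) eclipsed 9.9 → 28.6 kJ/mol.
C has the lowest total (28.6 kJ/mol).

C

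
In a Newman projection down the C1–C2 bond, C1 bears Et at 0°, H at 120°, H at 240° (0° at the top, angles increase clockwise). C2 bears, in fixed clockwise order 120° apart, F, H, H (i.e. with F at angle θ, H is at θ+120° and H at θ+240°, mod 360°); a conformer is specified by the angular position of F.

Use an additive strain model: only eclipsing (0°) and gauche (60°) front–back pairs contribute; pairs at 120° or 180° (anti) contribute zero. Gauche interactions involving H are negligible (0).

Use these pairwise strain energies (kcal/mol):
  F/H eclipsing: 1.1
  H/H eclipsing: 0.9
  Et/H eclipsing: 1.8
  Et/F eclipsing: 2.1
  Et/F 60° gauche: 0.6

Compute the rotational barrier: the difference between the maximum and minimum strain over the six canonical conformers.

3.9 kcal/mol

F at 0° (eclipsed): Et(0°)/F(0°) eclipsed 2.1; H(120°)/H(120°) eclipsed 0.9; H(240°)/H(240°) eclipsed 0.9 → 3.9 kcal/mol.
F at 60° (staggered): Et(0°)/F(60°) gauche 0.6 → 0.6 kcal/mol.
F at 120° (eclipsed): Et(0°)/H(0°) eclipsed 1.8; H(120°)/F(120°) eclipsed 1.1; H(240°)/H(240°) eclipsed 0.9 → 3.8 kcal/mol.
F at 180° (staggered): no non-H gauche contacts → 0.0 kcal/mol.
F at 240° (eclipsed): Et(0°)/H(0°) eclipsed 1.8; H(120°)/H(120°) eclipsed 0.9; H(240°)/F(240°) eclipsed 1.1 → 3.8 kcal/mol.
F at 300° (staggered): Et(0°)/F(300°) gauche 0.6 → 0.6 kcal/mol.
Max at 0° (3.9 kcal/mol), min at 180° (0.0 kcal/mol); barrier = 3.9 kcal/mol.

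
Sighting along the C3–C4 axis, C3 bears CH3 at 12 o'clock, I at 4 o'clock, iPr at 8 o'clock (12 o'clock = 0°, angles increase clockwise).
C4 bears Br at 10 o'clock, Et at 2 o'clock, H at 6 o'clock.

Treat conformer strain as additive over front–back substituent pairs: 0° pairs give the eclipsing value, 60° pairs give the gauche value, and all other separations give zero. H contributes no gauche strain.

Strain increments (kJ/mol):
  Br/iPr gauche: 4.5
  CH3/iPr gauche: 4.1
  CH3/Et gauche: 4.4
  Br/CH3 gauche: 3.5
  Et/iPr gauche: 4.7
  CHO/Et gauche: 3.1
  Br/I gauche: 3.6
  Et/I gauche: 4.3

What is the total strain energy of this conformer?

This conformer (staggered): CH3–Br gauche, CH3–Et gauche, I–Et gauche, iPr–Br gauche; 3.5 + 4.4 + 4.3 + 4.5 = 16.7 kJ/mol.

16.7 kJ/mol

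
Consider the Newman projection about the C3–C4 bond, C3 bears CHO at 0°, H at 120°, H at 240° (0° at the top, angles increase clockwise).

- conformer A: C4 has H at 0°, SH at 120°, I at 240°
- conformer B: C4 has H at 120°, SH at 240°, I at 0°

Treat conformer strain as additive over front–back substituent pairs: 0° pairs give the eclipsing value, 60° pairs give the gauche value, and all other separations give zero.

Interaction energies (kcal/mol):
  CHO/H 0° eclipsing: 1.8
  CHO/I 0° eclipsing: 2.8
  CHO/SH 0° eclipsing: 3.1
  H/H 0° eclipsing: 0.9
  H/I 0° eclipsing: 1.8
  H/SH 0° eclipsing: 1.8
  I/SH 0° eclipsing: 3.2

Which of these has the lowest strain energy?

A

A (eclipsed): CHO(0°)/H(0°) eclipsed 1.8; H(120°)/SH(120°) eclipsed 1.8; H(240°)/I(240°) eclipsed 1.8 → 5.4 kcal/mol.
B (eclipsed): CHO(0°)/I(0°) eclipsed 2.8; H(120°)/H(120°) eclipsed 0.9; H(240°)/SH(240°) eclipsed 1.8 → 5.5 kcal/mol.
A has the lowest total (5.4 kcal/mol).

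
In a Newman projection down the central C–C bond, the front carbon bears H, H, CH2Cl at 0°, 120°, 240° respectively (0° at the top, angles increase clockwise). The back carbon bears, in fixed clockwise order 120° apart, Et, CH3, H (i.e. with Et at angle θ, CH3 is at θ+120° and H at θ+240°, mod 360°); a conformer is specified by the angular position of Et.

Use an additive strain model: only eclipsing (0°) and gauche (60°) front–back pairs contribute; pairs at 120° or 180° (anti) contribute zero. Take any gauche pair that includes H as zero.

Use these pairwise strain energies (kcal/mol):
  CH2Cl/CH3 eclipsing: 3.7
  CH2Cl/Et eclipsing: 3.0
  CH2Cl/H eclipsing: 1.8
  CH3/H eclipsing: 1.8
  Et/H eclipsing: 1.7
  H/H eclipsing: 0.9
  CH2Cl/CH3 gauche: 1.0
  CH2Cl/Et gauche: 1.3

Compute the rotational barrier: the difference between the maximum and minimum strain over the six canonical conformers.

5.3 kcal/mol

Et at 0° (eclipsed): H(0°)/Et(0°) eclipsed 1.7; H(120°)/CH3(120°) eclipsed 1.8; CH2Cl(240°)/H(240°) eclipsed 1.8 → 5.3 kcal/mol.
Et at 60° (staggered): CH2Cl(240°)/CH3(180°) gauche 1.0 → 1.0 kcal/mol.
Et at 120° (eclipsed): H(0°)/H(0°) eclipsed 0.9; H(120°)/Et(120°) eclipsed 1.7; CH2Cl(240°)/CH3(240°) eclipsed 3.7 → 6.3 kcal/mol.
Et at 180° (staggered): CH2Cl(240°)/Et(180°) gauche 1.3; CH2Cl(240°)/CH3(300°) gauche 1.0 → 2.3 kcal/mol.
Et at 240° (eclipsed): H(0°)/CH3(0°) eclipsed 1.8; H(120°)/H(120°) eclipsed 0.9; CH2Cl(240°)/Et(240°) eclipsed 3.0 → 5.7 kcal/mol.
Et at 300° (staggered): CH2Cl(240°)/Et(300°) gauche 1.3 → 1.3 kcal/mol.
Max at 120° (6.3 kcal/mol), min at 60° (1.0 kcal/mol); barrier = 5.3 kcal/mol.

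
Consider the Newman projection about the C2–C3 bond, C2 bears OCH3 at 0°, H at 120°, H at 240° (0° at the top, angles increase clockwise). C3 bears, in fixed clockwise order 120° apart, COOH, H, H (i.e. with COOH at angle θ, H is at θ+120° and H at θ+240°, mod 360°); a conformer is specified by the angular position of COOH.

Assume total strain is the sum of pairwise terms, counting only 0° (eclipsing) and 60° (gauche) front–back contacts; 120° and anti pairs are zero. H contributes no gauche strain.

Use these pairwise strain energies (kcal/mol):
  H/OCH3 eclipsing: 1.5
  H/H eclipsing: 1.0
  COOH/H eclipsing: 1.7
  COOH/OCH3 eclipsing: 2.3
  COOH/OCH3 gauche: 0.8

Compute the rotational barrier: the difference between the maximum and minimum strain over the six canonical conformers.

4.3 kcal/mol

COOH at 0° is eclipsed. OCH3 at 0° is eclipsed with COOH at 0° (2.3); H at 120° is eclipsed with H at 120° (1.0); H at 240° is eclipsed with H at 240° (1.0). Total 4.3 kcal/mol.
COOH at 60° is staggered. OCH3 at 0° is gauche with COOH at 60° (0.8). Total 0.8 kcal/mol.
COOH at 120° is eclipsed. OCH3 at 0° is eclipsed with H at 0° (1.5); H at 120° is eclipsed with COOH at 120° (1.7); H at 240° is eclipsed with H at 240° (1.0). Total 4.2 kcal/mol.
COOH at 180° (staggered): no non-H gauche contacts → 0.0 kcal/mol.
COOH at 240° is eclipsed. OCH3 at 0° is eclipsed with H at 0° (1.5); H at 120° is eclipsed with H at 120° (1.0); H at 240° is eclipsed with COOH at 240° (1.7). Total 4.2 kcal/mol.
COOH at 300° is staggered. OCH3 at 0° is gauche with COOH at 300° (0.8). Total 0.8 kcal/mol.
Max at 0° (4.3 kcal/mol), min at 180° (0.0 kcal/mol); barrier = 4.3 kcal/mol.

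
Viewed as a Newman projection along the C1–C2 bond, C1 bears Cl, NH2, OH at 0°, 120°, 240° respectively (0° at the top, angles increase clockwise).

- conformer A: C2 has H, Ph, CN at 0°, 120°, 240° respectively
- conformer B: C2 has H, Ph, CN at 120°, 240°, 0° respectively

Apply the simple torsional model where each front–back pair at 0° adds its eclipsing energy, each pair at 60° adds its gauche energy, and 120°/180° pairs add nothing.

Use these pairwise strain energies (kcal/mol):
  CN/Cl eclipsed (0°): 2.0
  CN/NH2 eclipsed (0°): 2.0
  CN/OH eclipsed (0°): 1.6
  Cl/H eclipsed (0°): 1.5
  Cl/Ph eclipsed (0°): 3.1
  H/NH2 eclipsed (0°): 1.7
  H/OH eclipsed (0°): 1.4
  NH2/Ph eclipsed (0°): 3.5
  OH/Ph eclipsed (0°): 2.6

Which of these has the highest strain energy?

A

A (eclipsed): Cl(0°)/H(0°) eclipsed 1.5; NH2(120°)/Ph(120°) eclipsed 3.5; OH(240°)/CN(240°) eclipsed 1.6 → 6.6 kcal/mol.
B (eclipsed): Cl(0°)/CN(0°) eclipsed 2.0; NH2(120°)/H(120°) eclipsed 1.7; OH(240°)/Ph(240°) eclipsed 2.6 → 6.3 kcal/mol.
A has the highest total (6.6 kcal/mol).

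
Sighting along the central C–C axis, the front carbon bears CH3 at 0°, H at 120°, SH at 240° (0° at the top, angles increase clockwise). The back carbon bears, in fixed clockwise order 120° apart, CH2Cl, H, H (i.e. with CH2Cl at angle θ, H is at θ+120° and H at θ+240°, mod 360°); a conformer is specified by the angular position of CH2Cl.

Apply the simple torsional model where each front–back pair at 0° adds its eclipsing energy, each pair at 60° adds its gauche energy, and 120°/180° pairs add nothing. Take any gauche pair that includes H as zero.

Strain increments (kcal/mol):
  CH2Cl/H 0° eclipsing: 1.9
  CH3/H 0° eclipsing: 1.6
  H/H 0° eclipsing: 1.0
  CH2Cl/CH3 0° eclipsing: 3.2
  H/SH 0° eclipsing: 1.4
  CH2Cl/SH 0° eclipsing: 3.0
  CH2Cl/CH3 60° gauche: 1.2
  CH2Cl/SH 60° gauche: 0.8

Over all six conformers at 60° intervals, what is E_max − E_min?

4.8 kcal/mol

CH2Cl at 0° (eclipsed): CH3–CH2Cl eclipsed, H–H eclipsed, SH–H eclipsed; 3.2 + 1.0 + 1.4 = 5.6 kcal/mol.
CH2Cl at 60° (staggered): CH3–CH2Cl gauche; 1.2 = 1.2 kcal/mol.
CH2Cl at 120° (eclipsed): CH3–H eclipsed, H–CH2Cl eclipsed, SH–H eclipsed; 1.6 + 1.9 + 1.4 = 4.9 kcal/mol.
CH2Cl at 180° (staggered): SH–CH2Cl gauche; 0.8 = 0.8 kcal/mol.
CH2Cl at 240° (eclipsed): CH3–H eclipsed, H–H eclipsed, SH–CH2Cl eclipsed; 1.6 + 1.0 + 3.0 = 5.6 kcal/mol.
CH2Cl at 300° (staggered): CH3–CH2Cl gauche, SH–CH2Cl gauche; 1.2 + 0.8 = 2.0 kcal/mol.
Max at 0° (5.6 kcal/mol), min at 180° (0.8 kcal/mol); barrier = 4.8 kcal/mol.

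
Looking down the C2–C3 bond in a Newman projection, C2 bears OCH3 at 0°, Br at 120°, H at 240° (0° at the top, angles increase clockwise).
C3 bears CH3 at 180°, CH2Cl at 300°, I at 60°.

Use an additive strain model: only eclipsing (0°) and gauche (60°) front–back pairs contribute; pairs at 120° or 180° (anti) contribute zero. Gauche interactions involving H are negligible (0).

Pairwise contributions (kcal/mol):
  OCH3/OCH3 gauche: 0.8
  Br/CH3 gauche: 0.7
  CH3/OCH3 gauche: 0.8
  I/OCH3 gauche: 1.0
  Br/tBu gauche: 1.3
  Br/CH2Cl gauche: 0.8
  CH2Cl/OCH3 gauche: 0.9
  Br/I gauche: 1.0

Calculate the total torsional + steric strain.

This conformer (staggered): OCH3(0°)/CH2Cl(300°) gauche 0.9; OCH3(0°)/I(60°) gauche 1.0; Br(120°)/CH3(180°) gauche 0.7; Br(120°)/I(60°) gauche 1.0 → 3.6 kcal/mol.

3.6 kcal/mol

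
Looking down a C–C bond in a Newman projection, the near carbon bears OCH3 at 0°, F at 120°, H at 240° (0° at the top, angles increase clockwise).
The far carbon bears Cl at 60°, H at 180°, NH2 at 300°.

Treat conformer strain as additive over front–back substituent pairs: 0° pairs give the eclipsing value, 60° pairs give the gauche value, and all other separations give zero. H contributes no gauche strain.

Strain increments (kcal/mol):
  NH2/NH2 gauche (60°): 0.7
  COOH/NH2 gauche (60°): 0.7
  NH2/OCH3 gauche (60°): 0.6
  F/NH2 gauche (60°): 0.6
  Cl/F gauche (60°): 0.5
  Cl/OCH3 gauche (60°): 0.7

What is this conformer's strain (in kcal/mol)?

This conformer (staggered): OCH3(0°)/Cl(60°) gauche 0.7; OCH3(0°)/NH2(300°) gauche 0.6; F(120°)/Cl(60°) gauche 0.5 → 1.8 kcal/mol.

1.8 kcal/mol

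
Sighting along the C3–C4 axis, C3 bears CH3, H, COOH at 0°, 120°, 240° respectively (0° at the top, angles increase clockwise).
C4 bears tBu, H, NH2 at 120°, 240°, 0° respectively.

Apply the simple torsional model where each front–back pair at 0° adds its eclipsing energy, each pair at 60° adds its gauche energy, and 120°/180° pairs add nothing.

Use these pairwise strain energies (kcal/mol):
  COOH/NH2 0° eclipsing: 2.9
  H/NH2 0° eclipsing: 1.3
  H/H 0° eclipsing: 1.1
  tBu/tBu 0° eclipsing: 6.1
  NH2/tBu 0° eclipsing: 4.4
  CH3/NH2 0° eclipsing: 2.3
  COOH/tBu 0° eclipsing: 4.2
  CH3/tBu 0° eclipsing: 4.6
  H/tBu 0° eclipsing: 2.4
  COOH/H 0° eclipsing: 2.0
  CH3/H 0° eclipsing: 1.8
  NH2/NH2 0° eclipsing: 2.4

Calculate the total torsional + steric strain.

This conformer (eclipsed): CH3–NH2 eclipsed, H–tBu eclipsed, COOH–H eclipsed; 2.3 + 2.4 + 2.0 = 6.7 kcal/mol.

6.7 kcal/mol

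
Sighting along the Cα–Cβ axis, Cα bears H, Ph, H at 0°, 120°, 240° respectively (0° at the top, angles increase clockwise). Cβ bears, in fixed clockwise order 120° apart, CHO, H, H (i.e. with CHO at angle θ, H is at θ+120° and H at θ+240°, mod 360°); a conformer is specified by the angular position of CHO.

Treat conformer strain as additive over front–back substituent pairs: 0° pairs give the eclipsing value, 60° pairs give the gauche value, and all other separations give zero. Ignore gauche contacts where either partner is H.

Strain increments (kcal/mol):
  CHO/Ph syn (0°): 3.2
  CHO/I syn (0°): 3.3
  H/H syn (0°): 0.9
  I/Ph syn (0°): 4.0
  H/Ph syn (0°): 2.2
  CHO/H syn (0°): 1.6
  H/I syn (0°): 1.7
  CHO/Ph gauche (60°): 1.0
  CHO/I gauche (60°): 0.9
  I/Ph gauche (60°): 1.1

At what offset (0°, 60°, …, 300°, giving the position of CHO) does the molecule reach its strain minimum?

CHO at 0° is eclipsed. H at 0° is eclipsed with CHO at 0° (1.6); Ph at 120° is eclipsed with H at 120° (2.2); H at 240° is eclipsed with H at 240° (0.9). Total 4.7 kcal/mol.
CHO at 60° is staggered. Ph at 120° is gauche with CHO at 60° (1.0). Total 1.0 kcal/mol.
CHO at 120° is eclipsed. H at 0° is eclipsed with H at 0° (0.9); Ph at 120° is eclipsed with CHO at 120° (3.2); H at 240° is eclipsed with H at 240° (0.9). Total 5.0 kcal/mol.
CHO at 180° is staggered. Ph at 120° is gauche with CHO at 180° (1.0). Total 1.0 kcal/mol.
CHO at 240° is eclipsed. H at 0° is eclipsed with H at 0° (0.9); Ph at 120° is eclipsed with H at 120° (2.2); H at 240° is eclipsed with CHO at 240° (1.6). Total 4.7 kcal/mol.
CHO at 300° (staggered): no non-H gauche contacts → 0.0 kcal/mol.
The minimum (0.0 kcal/mol) occurs with CHO at 300°.

300°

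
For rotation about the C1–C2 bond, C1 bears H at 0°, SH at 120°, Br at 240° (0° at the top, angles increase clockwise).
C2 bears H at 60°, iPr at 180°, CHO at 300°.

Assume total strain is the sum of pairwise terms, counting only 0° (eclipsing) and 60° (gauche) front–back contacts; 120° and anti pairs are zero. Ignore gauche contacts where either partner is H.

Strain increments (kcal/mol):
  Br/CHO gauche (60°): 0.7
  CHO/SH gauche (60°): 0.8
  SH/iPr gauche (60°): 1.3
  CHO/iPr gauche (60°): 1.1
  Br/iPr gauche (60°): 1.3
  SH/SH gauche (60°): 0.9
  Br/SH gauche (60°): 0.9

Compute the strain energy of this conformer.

3.3 kcal/mol

This conformer (staggered): SH(120°)/iPr(180°) gauche 1.3; Br(240°)/iPr(180°) gauche 1.3; Br(240°)/CHO(300°) gauche 0.7 → 3.3 kcal/mol.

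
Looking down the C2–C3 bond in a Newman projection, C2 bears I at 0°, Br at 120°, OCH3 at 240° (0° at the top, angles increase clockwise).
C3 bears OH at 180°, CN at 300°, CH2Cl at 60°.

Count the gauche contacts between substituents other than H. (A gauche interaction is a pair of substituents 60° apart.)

6

Non-H gauche pairs: I(0°)/CN(300°); I(0°)/CH2Cl(60°); Br(120°)/OH(180°); Br(120°)/CH2Cl(60°); OCH3(240°)/OH(180°); OCH3(240°)/CN(300°) — 6 interactions.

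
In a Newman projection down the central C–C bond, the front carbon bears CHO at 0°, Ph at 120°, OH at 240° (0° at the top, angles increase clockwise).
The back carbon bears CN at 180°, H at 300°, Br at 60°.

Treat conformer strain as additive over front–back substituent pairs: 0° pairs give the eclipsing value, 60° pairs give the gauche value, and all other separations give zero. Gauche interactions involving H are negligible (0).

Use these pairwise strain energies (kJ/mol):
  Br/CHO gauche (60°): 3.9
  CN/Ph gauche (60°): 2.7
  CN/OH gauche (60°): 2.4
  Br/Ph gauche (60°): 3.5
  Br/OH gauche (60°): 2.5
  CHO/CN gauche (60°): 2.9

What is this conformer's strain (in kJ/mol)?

This conformer (staggered): CHO–Br gauche, Ph–CN gauche, Ph–Br gauche, OH–CN gauche; 3.9 + 2.7 + 3.5 + 2.4 = 12.5 kJ/mol.

12.5 kJ/mol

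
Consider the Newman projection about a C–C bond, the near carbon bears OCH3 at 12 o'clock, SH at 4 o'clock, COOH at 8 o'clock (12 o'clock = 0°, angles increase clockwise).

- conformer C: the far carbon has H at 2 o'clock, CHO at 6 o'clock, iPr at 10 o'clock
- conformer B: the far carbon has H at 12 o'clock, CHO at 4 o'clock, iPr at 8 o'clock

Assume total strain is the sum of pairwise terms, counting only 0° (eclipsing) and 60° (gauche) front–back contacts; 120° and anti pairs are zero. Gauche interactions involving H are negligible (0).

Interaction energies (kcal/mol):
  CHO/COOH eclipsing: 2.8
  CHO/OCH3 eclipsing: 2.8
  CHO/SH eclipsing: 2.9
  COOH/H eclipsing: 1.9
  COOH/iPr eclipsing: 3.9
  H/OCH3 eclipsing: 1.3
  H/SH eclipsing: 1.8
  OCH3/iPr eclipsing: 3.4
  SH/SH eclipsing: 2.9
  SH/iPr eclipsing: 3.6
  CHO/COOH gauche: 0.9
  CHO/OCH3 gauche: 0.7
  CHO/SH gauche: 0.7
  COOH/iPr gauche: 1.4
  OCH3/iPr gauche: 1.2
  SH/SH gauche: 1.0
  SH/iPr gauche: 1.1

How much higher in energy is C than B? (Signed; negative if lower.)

-3.9 kcal/mol

C (staggered): OCH3–iPr gauche, SH–CHO gauche, COOH–CHO gauche, COOH–iPr gauche; 1.2 + 0.7 + 0.9 + 1.4 = 4.2 kcal/mol.
B (eclipsed): OCH3–H eclipsed, SH–CHO eclipsed, COOH–iPr eclipsed; 1.3 + 2.9 + 3.9 = 8.1 kcal/mol.
E(C) − E(B) = 4.2 − 8.1 = -3.9 kcal/mol.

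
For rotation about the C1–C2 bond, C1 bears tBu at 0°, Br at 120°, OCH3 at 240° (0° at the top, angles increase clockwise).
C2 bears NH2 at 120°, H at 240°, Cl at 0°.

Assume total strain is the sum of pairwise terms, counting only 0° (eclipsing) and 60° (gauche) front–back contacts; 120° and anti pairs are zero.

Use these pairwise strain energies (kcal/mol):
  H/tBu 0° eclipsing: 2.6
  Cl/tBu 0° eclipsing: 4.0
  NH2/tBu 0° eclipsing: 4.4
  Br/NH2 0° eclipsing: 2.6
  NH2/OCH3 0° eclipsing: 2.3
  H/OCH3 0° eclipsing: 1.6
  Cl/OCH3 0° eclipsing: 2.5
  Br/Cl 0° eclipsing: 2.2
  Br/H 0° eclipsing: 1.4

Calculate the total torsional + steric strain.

This conformer is eclipsed. tBu at 0° is eclipsed with Cl at 0° (4.0); Br at 120° is eclipsed with NH2 at 120° (2.6); OCH3 at 240° is eclipsed with H at 240° (1.6). Total 8.2 kcal/mol.

8.2 kcal/mol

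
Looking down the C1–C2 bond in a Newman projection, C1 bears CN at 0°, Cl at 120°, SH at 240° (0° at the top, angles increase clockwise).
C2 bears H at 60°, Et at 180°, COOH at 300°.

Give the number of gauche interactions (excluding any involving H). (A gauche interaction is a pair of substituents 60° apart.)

Non-H gauche pairs: CN(0°)/COOH(300°); Cl(120°)/Et(180°); SH(240°)/Et(180°); SH(240°)/COOH(300°) — 4 interactions.

4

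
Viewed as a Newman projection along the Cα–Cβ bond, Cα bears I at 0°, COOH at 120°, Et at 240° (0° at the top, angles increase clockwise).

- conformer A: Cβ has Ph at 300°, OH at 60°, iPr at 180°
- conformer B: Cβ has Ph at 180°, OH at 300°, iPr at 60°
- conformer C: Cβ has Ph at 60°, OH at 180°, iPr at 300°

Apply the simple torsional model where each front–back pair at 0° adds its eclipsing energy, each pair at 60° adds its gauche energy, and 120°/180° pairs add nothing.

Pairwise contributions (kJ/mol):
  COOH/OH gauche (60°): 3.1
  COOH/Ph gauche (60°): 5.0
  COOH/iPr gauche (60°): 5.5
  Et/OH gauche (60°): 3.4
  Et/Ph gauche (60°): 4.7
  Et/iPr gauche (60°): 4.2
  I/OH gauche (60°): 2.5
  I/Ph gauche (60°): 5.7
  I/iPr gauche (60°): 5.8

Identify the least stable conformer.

A is staggered. I at 0° is gauche with Ph at 300° (5.7); I at 0° is gauche with OH at 60° (2.5); COOH at 120° is gauche with OH at 60° (3.1); COOH at 120° is gauche with iPr at 180° (5.5); Et at 240° is gauche with Ph at 300° (4.7); Et at 240° is gauche with iPr at 180° (4.2). Total 25.7 kJ/mol.
B is staggered. I at 0° is gauche with OH at 300° (2.5); I at 0° is gauche with iPr at 60° (5.8); COOH at 120° is gauche with Ph at 180° (5.0); COOH at 120° is gauche with iPr at 60° (5.5); Et at 240° is gauche with Ph at 180° (4.7); Et at 240° is gauche with OH at 300° (3.4). Total 26.9 kJ/mol.
C is staggered. I at 0° is gauche with Ph at 60° (5.7); I at 0° is gauche with iPr at 300° (5.8); COOH at 120° is gauche with Ph at 60° (5.0); COOH at 120° is gauche with OH at 180° (3.1); Et at 240° is gauche with OH at 180° (3.4); Et at 240° is gauche with iPr at 300° (4.2). Total 27.2 kJ/mol.
C has the highest total (27.2 kJ/mol).

C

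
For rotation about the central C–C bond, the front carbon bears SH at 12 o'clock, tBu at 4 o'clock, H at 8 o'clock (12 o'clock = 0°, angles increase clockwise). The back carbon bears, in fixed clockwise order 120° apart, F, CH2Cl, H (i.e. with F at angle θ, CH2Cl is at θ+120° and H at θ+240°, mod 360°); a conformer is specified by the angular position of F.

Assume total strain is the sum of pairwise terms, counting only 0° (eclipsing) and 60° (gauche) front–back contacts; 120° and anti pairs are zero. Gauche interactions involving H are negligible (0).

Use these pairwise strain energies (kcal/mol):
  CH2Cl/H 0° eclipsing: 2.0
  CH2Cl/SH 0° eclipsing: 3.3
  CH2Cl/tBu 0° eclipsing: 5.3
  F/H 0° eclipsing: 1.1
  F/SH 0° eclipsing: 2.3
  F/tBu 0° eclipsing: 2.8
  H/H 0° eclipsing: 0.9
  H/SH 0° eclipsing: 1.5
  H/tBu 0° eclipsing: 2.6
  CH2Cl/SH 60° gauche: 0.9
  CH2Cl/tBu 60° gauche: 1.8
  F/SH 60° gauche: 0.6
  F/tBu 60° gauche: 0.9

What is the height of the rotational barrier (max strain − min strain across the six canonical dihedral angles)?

F at 0° (eclipsed): SH(0°)/F(0°) eclipsed 2.3; tBu(120°)/CH2Cl(120°) eclipsed 5.3; H(240°)/H(240°) eclipsed 0.9 → 8.5 kcal/mol.
F at 60° (staggered): SH(0°)/F(60°) gauche 0.6; tBu(120°)/F(60°) gauche 0.9; tBu(120°)/CH2Cl(180°) gauche 1.8 → 3.3 kcal/mol.
F at 120° (eclipsed): SH(0°)/H(0°) eclipsed 1.5; tBu(120°)/F(120°) eclipsed 2.8; H(240°)/CH2Cl(240°) eclipsed 2.0 → 6.3 kcal/mol.
F at 180° (staggered): SH(0°)/CH2Cl(300°) gauche 0.9; tBu(120°)/F(180°) gauche 0.9 → 1.8 kcal/mol.
F at 240° (eclipsed): SH(0°)/CH2Cl(0°) eclipsed 3.3; tBu(120°)/H(120°) eclipsed 2.6; H(240°)/F(240°) eclipsed 1.1 → 7.0 kcal/mol.
F at 300° (staggered): SH(0°)/F(300°) gauche 0.6; SH(0°)/CH2Cl(60°) gauche 0.9; tBu(120°)/CH2Cl(60°) gauche 1.8 → 3.3 kcal/mol.
Max at 0° (8.5 kcal/mol), min at 180° (1.8 kcal/mol); barrier = 6.7 kcal/mol.

6.7 kcal/mol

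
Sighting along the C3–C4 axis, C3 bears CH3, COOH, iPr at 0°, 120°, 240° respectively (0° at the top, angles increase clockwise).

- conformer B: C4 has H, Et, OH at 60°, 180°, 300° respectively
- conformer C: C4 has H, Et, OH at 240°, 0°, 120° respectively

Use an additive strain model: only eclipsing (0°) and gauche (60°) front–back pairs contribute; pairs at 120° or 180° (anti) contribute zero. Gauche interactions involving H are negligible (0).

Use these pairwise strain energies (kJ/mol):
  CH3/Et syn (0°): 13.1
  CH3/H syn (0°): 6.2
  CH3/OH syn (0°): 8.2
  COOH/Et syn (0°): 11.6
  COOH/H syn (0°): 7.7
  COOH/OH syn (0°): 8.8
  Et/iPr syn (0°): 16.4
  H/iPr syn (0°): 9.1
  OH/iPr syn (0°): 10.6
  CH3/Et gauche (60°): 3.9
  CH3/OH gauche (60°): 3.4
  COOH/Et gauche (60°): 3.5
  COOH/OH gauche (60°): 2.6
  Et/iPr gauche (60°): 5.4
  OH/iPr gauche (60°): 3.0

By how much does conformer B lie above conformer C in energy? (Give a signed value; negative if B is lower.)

-15.7 kJ/mol

B (staggered): CH3(0°)/OH(300°) gauche 3.4; COOH(120°)/Et(180°) gauche 3.5; iPr(240°)/Et(180°) gauche 5.4; iPr(240°)/OH(300°) gauche 3.0 → 15.3 kJ/mol.
C (eclipsed): CH3(0°)/Et(0°) eclipsed 13.1; COOH(120°)/OH(120°) eclipsed 8.8; iPr(240°)/H(240°) eclipsed 9.1 → 31.0 kJ/mol.
E(B) − E(C) = 15.3 − 31.0 = -15.7 kJ/mol.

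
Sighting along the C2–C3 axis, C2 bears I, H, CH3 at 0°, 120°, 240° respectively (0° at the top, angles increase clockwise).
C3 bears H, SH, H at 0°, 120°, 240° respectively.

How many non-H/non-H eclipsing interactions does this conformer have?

0

Every eclipsing pair involves H, so the count is 0.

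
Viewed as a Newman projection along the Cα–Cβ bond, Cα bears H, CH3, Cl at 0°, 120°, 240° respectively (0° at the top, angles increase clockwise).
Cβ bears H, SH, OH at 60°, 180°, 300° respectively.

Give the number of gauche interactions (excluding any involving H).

Non-H gauche pairs: CH3(120°)/SH(180°); Cl(240°)/SH(180°); Cl(240°)/OH(300°) — 3 interactions.

3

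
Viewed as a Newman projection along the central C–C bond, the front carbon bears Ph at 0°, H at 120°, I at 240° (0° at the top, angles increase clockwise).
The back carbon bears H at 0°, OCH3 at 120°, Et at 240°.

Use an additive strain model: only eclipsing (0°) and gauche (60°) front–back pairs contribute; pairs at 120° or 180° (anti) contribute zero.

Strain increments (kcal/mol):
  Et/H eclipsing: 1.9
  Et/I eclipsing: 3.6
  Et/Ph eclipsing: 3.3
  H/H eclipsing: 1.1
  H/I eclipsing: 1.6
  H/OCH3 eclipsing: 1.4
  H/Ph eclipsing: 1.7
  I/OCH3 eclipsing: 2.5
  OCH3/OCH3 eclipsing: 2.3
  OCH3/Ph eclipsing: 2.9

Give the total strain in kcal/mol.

This conformer is eclipsed. Ph at 0° is eclipsed with H at 0° (1.7); H at 120° is eclipsed with OCH3 at 120° (1.4); I at 240° is eclipsed with Et at 240° (3.6). Total 6.7 kcal/mol.

6.7 kcal/mol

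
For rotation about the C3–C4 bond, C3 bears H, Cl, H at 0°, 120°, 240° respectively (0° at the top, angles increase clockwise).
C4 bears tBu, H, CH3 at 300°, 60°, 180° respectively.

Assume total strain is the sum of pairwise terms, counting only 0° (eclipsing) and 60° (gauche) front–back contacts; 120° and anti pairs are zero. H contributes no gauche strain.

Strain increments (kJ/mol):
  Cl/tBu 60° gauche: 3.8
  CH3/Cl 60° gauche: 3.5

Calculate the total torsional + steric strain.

This conformer (staggered): Cl–CH3 gauche; 3.5 = 3.5 kJ/mol.

3.5 kJ/mol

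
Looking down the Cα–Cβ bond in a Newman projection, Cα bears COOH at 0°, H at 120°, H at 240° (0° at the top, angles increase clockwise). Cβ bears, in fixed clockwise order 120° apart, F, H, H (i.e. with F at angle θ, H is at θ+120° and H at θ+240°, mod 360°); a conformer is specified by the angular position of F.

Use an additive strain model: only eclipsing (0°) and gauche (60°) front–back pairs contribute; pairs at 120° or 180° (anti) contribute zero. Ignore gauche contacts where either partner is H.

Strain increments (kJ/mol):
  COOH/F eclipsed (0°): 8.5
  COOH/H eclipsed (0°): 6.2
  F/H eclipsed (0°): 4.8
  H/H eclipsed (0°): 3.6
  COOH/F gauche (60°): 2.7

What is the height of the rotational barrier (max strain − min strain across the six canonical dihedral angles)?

F at 0° is eclipsed. COOH at 0° is eclipsed with F at 0° (8.5); H at 120° is eclipsed with H at 120° (3.6); H at 240° is eclipsed with H at 240° (3.6). Total 15.7 kJ/mol.
F at 60° is staggered. COOH at 0° is gauche with F at 60° (2.7). Total 2.7 kJ/mol.
F at 120° is eclipsed. COOH at 0° is eclipsed with H at 0° (6.2); H at 120° is eclipsed with F at 120° (4.8); H at 240° is eclipsed with H at 240° (3.6). Total 14.6 kJ/mol.
F at 180° (staggered): no non-H gauche contacts → 0.0 kJ/mol.
F at 240° is eclipsed. COOH at 0° is eclipsed with H at 0° (6.2); H at 120° is eclipsed with H at 120° (3.6); H at 240° is eclipsed with F at 240° (4.8). Total 14.6 kJ/mol.
F at 300° is staggered. COOH at 0° is gauche with F at 300° (2.7). Total 2.7 kJ/mol.
Max at 0° (15.7 kJ/mol), min at 180° (0.0 kJ/mol); barrier = 15.7 kJ/mol.

15.7 kJ/mol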